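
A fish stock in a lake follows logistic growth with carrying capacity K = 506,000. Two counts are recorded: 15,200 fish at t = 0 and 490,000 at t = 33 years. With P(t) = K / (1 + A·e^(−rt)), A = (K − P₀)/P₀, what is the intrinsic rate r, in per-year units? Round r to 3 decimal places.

r ≈ 0.209 per year

A = (506000 − 15200)/15200 = 32.28947
490000 = 506000/(1 + 32.28947·e^(−r·33)) → e^(−33r) = (1.03265 − 1)/32.28947 = 0.001011
r = −ln(0.001011)/33 = 6.89656/33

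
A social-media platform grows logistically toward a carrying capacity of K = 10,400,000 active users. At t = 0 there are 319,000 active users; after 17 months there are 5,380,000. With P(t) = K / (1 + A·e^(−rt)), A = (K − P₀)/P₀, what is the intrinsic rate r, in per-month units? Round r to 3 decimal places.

A = (10400000 − 319000)/319000 = 31.60188
5380000 = 10400000/(1 + 31.60188·e^(−r·17)) → e^(−17r) = (1.93309 − 1)/31.60188 = 0.029526
r = −ln(0.029526)/17 = 3.52248/17

r ≈ 0.207 per month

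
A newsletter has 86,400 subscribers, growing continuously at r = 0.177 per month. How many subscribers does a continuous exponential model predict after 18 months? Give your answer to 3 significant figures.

≈ 2,090,000 subscribers

P(18) = 86400 · e^(0.177·18) = 86400 · e^(3.186)
= 86400 · 24.19147 ≈ 2090142.82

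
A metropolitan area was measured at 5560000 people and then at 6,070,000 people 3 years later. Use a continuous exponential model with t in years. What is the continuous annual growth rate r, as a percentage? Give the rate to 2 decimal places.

6070000 = 5560000 · e^(r·3)
e^(3r) = 6070000/5560000 = 1.09173
r = ln(1.09173) / 3 = 0.08776 / 3

r ≈ 2.93% per year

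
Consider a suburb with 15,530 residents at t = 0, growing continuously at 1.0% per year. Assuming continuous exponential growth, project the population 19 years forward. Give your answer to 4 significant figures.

≈ 18,780 residents

P(19) = 15530 · e^(0.01·19) = 15530 · e^(0.19)
= 15530 · 1.20925 ≈ 18779.65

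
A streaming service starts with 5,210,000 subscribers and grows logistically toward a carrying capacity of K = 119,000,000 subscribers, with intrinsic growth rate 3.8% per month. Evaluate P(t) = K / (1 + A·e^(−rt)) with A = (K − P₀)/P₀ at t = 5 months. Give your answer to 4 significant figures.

A = (119000000 − 5210000)/5210000 = 21.84069
P(5) = 119000000 / (1 + 21.84069·e^(−0.038·5)) = 119000000 / (1 + 21.84069·0.826959)
= 119000000 / 19.06136 ≈ 6242996.66

≈ 6,243,000 subscribers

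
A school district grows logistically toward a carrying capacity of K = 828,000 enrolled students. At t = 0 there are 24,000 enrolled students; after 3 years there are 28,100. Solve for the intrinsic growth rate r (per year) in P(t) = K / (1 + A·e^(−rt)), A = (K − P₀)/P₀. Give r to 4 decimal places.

A = (828000 − 24000)/24000 = 33.5
28100 = 828000/(1 + 33.5·e^(−r·3)) → e^(−3r) = (29.46619 − 1)/33.5 = 0.849737
r = −ln(0.849737)/3 = 0.16283/3

r ≈ 0.0543 per year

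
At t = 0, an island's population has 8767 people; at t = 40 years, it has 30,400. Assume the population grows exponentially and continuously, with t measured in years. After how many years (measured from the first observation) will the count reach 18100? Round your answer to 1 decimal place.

r = ln(30400/8767) / 40 ≈ 0.031086 per year
t = ln(18100/8767) / r = 0.72492 / 0.031086 ≈ 23.32

t ≈ 23.3 years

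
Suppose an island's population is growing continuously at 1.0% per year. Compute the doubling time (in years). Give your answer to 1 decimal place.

doubling time = ln(2) / |r| = 0.69315 / 0.01

doubling time ≈ 69.3 years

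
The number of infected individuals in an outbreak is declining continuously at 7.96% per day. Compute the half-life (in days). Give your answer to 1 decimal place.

half-life ≈ 8.7 days

half-life = ln(2) / |r| = 0.69315 / 0.0796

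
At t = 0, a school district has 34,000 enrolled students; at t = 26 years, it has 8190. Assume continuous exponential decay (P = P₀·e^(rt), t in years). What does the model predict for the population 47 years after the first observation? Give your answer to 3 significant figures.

r = ln(8190/34000) / 26 ≈ -0.054748 per year
P(47) = 34000 · e^(-0.054748·47) = 34000 · 0.07629 ≈ 2594.02

≈ 2,590 enrolled students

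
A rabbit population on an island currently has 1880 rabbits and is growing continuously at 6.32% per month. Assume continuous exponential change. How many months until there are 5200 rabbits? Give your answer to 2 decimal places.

5200 = 1880 · e^(0.0632·t)
t = ln(5200/1880) / 0.0632 = ln(2.76596) / 0.0632 = 1.01739 / 0.0632

t ≈ 16.10 months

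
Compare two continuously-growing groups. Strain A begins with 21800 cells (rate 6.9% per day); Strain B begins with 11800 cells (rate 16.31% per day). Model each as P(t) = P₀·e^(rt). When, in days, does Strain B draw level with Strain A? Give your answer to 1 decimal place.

21800·e^(0.069t) = 11800·e^(0.1631t)
21800/11800 = e^((0.1631 − 0.069)t) → ln(1.84746) = 0.0941·t
t = 0.61381 / 0.0941

t ≈ 6.5 days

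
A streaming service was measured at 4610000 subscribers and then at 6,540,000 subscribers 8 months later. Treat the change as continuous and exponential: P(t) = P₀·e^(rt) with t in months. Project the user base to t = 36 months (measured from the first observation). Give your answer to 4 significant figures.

r = ln(6540000/4610000) / 8 ≈ 0.043714 per month
P(36) = 4610000 · e^(0.043714·36) = 4610000 · 4.82443 ≈ 22240606.62

≈ 22,240,000 subscribers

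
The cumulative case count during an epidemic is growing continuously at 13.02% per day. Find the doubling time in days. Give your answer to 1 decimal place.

doubling time = ln(2) / |r| = 0.69315 / 0.1302

doubling time ≈ 5.3 days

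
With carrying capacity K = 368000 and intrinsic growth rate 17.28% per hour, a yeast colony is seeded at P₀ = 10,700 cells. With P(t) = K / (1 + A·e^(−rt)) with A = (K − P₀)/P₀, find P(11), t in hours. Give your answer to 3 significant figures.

≈ 61,400 cells

A = (368000 − 10700)/10700 = 33.39252
P(11) = 368000 / (1 + 33.39252·e^(−0.1728·11)) = 368000 / (1 + 33.39252·0.149449)
= 368000 / 5.99048 ≈ 61430.81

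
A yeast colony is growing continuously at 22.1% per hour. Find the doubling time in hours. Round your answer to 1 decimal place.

doubling time = ln(2) / |r| = 0.69315 / 0.221

doubling time ≈ 3.1 hours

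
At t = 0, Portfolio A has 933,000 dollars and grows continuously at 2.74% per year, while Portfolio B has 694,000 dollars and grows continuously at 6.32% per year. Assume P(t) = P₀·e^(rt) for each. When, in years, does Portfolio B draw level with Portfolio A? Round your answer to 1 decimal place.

933000·e^(0.0274t) = 694000·e^(0.0632t)
933000/694000 = e^((0.0632 − 0.0274)t) → ln(1.34438) = 0.0358·t
t = 0.29593 / 0.0358

t ≈ 8.3 years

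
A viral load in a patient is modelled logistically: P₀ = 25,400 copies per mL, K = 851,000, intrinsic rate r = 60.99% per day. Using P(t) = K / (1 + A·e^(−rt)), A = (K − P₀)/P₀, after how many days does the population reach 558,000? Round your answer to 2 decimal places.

t ≈ 6.76 days

A = (851000 − 25400)/25400 = 32.50394
558000 = 851000/(1 + 32.50394·e^(−0.6099t)) → 1 + 32.50394·e^(−0.6099t) = 1.52509
e^(−0.6099t) = 0.016155 → t = ln(61.9017)/0.6099 = 4.12555/0.6099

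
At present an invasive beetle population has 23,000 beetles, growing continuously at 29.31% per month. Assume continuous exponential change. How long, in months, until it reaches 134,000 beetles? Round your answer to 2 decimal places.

134000 = 23000 · e^(0.2931·t)
t = ln(134000/23000) / 0.2931 = ln(5.82609) / 0.2931 = 1.76235 / 0.2931

t ≈ 6.01 months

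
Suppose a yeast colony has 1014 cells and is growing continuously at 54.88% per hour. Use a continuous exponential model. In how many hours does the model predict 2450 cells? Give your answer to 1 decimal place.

2450 = 1014 · e^(0.5488·t)
t = ln(2450/1014) / 0.5488 = ln(2.41617) / 0.5488 = 0.88219 / 0.5488

t ≈ 1.6 hours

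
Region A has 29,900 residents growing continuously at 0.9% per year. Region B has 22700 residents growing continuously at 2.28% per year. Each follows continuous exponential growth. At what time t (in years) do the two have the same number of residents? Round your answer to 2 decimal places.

29900·e^(0.009t) = 22700·e^(0.0228t)
29900/22700 = e^((0.0228 − 0.009)t) → ln(1.31718) = 0.0138·t
t = 0.27549 / 0.0138

t ≈ 19.96 years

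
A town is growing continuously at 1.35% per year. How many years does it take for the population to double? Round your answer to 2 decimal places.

doubling time = ln(2) / |r| = 0.69315 / 0.0135

doubling time ≈ 51.34 years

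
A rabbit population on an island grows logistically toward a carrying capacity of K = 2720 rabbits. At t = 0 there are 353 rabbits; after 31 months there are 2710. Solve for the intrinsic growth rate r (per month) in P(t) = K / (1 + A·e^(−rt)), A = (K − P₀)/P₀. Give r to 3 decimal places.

r ≈ 0.242 per month

A = (2720 − 353)/353 = 6.70538
2710 = 2720/(1 + 6.70538·e^(−r·31)) → e^(−31r) = (1.00369 − 1)/6.70538 = 0.00055
r = −ln(0.00055)/31 = 7.50503/31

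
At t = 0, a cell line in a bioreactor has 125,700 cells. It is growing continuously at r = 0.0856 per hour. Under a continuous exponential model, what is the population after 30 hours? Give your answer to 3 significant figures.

P(30) = 125700 · e^(0.0856·30) = 125700 · e^(2.568)
= 125700 · 13.03972 ≈ 1639092.67

≈ 1,640,000 cells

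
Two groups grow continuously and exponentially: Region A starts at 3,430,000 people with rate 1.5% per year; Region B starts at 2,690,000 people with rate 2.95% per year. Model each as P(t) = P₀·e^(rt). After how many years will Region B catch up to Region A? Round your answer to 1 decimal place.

t ≈ 16.8 years

3430000·e^(0.015t) = 2690000·e^(0.0295t)
3430000/2690000 = e^((0.0295 − 0.015)t) → ln(1.27509) = 0.0145·t
t = 0.24302 / 0.0145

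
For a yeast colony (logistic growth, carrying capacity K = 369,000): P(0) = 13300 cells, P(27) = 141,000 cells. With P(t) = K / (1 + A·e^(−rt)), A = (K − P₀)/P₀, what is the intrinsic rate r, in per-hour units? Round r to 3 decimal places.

A = (369000 − 13300)/13300 = 26.74436
141000 = 369000/(1 + 26.74436·e^(−r·27)) → e^(−27r) = (2.61702 − 1)/26.74436 = 0.060462
r = −ln(0.060462)/27 = 2.80574/27

r ≈ 0.104 per hour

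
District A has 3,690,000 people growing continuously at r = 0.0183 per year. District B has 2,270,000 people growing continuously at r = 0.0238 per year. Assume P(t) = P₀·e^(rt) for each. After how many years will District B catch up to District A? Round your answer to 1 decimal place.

t ≈ 88.3 years

3690000·e^(0.0183t) = 2270000·e^(0.0238t)
3690000/2270000 = e^((0.0238 − 0.0183)t) → ln(1.62555) = 0.0055·t
t = 0.48585 / 0.0055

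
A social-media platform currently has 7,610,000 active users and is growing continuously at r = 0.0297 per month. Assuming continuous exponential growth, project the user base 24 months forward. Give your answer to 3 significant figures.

≈ 15,500,000 active users

P(24) = 7610000 · e^(0.0297·24) = 7610000 · e^(0.7128)
= 7610000 · 2.03969 ≈ 15522074.5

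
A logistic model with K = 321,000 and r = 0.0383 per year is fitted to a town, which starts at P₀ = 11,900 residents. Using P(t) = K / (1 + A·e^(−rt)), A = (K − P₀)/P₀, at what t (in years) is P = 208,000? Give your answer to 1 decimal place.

t ≈ 101.0 years

A = (321000 − 11900)/11900 = 25.97479
208000 = 321000/(1 + 25.97479·e^(−0.0383t)) → 1 + 25.97479·e^(−0.0383t) = 1.54327
e^(−0.0383t) = 0.020915 → t = ln(47.812)/0.0383 = 3.86728/0.0383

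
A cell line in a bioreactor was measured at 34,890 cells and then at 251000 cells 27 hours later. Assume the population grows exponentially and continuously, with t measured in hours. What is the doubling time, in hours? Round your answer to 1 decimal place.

doubling time ≈ 9.5 hours

r = ln(251000/34890) / 27 = ln(7.19404) / 27 ≈ 0.073083 per hour
doubling time = ln 2 / |r| = 0.69315 / 0.073083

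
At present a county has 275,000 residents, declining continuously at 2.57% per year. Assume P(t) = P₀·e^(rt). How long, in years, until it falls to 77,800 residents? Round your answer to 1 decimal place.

77800 = 275000 · e^(-0.0257·t)
t = ln(77800/275000) / -0.0257 = ln(0.28291) / -0.0257 = -1.26263 / -0.0257

t ≈ 49.1 years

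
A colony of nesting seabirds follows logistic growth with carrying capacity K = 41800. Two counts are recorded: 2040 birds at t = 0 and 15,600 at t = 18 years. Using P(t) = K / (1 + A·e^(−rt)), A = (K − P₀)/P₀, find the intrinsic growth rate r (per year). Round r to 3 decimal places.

A = (41800 − 2040)/2040 = 19.4902
15600 = 41800/(1 + 19.4902·e^(−r·18)) → e^(−18r) = (2.67949 − 1)/19.4902 = 0.086171
r = −ln(0.086171)/18 = 2.45142/18

r ≈ 0.136 per year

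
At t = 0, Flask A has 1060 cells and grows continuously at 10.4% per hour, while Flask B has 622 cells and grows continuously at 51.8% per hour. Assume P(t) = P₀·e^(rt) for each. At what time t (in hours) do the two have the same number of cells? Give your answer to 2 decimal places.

t ≈ 1.29 hours

1060·e^(0.104t) = 622·e^(0.518t)
1060/622 = e^((0.518 − 0.104)t) → ln(1.70418) = 0.414·t
t = 0.53308 / 0.414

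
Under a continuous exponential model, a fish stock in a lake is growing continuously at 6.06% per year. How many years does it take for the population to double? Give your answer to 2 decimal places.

doubling time ≈ 11.44 years

doubling time = ln(2) / |r| = 0.69315 / 0.0606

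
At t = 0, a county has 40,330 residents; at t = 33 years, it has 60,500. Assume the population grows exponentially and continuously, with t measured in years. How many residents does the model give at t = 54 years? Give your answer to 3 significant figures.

r = ln(60500/40330) / 33 ≈ 0.012289 per year
P(54) = 40330 · e^(0.012289·54) = 40330 · 1.94182 ≈ 78313.44

≈ 78,300 residents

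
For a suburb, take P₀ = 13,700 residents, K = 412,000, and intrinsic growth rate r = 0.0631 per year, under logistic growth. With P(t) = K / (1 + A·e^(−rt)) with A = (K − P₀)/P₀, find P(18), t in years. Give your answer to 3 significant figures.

≈ 39,900 residents

A = (412000 − 13700)/13700 = 29.07299
P(18) = 412000 / (1 + 29.07299·e^(−0.0631·18)) = 412000 / (1 + 29.07299·0.321165)
= 412000 / 10.33723 ≈ 39855.94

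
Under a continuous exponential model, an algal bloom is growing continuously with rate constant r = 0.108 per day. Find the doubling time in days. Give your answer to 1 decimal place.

doubling time ≈ 6.4 days

doubling time = ln(2) / |r| = 0.69315 / 0.108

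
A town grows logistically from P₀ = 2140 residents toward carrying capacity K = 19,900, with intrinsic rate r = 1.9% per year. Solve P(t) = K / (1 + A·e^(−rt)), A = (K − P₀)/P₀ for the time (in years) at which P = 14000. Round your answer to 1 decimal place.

A = (19900 − 2140)/2140 = 8.29907
14000 = 19900/(1 + 8.29907·e^(−0.019t)) → 1 + 8.29907·e^(−0.019t) = 1.42143
e^(−0.019t) = 0.05078 → t = ln(19.6927)/0.019 = 2.98025/0.019

t ≈ 156.9 years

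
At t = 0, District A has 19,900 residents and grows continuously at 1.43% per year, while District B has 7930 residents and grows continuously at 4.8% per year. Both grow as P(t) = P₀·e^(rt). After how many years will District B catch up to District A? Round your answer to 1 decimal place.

19900·e^(0.0143t) = 7930·e^(0.048t)
19900/7930 = e^((0.048 − 0.0143)t) → ln(2.50946) = 0.0337·t
t = 0.92007 / 0.0337

t ≈ 27.3 years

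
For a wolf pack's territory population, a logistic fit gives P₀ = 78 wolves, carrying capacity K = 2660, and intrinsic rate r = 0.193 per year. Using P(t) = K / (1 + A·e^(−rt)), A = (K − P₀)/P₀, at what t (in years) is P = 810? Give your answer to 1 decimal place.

A = (2660 − 78)/78 = 33.10256
810 = 2660/(1 + 33.10256·e^(−0.193t)) → 1 + 33.10256·e^(−0.193t) = 3.28395
e^(−0.193t) = 0.068996 → t = ln(14.49356)/0.193 = 2.6737/0.193

t ≈ 13.9 years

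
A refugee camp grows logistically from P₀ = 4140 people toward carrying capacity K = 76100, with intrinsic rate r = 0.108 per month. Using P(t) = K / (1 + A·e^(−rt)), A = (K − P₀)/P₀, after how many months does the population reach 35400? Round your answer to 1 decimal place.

A = (76100 − 4140)/4140 = 17.38164
35400 = 76100/(1 + 17.38164·e^(−0.108t)) → 1 + 17.38164·e^(−0.108t) = 2.14972
e^(−0.108t) = 0.066146 → t = ln(15.11819)/0.108 = 2.7159/0.108

t ≈ 25.1 months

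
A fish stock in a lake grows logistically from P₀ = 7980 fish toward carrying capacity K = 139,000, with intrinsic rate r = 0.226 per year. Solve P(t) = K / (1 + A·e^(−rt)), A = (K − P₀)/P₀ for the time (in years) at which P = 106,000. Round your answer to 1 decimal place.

t ≈ 17.5 years

A = (139000 − 7980)/7980 = 16.41855
106000 = 139000/(1 + 16.41855·e^(−0.226t)) → 1 + 16.41855·e^(−0.226t) = 1.31132
e^(−0.226t) = 0.018962 → t = ln(52.73836)/0.226 = 3.96534/0.226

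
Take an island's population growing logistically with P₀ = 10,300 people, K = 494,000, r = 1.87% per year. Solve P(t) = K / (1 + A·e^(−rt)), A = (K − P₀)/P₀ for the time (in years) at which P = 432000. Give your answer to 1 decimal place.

t ≈ 309.7 years

A = (494000 − 10300)/10300 = 46.96117
432000 = 494000/(1 + 46.96117·e^(−0.0187t)) → 1 + 46.96117·e^(−0.0187t) = 1.14352
e^(−0.0187t) = 0.003056 → t = ln(327.21328)/0.0187 = 5.79061/0.0187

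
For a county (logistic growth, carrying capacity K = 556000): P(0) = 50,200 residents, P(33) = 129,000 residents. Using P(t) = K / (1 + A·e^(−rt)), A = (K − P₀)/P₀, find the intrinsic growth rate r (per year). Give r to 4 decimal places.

r ≈ 0.0337 per year

A = (556000 − 50200)/50200 = 10.0757
129000 = 556000/(1 + 10.0757·e^(−r·33)) → e^(−33r) = (4.31008 − 1)/10.0757 = 0.328521
r = −ln(0.328521)/33 = 1.11315/33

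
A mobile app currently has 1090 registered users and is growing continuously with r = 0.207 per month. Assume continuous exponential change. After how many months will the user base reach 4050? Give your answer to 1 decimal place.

4050 = 1090 · e^(0.207·t)
t = ln(4050/1090) / 0.207 = ln(3.7156) / 0.207 = 1.31254 / 0.207

t ≈ 6.3 months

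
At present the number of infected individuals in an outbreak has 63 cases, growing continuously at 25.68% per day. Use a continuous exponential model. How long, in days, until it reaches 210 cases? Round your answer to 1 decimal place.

210 = 63 · e^(0.2568·t)
t = ln(210/63) / 0.2568 = ln(3.33333) / 0.2568 = 1.20397 / 0.2568

t ≈ 4.7 days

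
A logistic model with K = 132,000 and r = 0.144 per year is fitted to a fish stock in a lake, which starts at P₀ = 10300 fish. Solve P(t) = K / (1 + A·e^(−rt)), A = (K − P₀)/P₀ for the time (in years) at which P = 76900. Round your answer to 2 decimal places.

A = (132000 − 10300)/10300 = 11.81553
76900 = 132000/(1 + 11.81553·e^(−0.144t)) → 1 + 11.81553·e^(−0.144t) = 1.71651
e^(−0.144t) = 0.060642 → t = ln(16.49028)/0.144 = 2.80277/0.144

t ≈ 19.46 years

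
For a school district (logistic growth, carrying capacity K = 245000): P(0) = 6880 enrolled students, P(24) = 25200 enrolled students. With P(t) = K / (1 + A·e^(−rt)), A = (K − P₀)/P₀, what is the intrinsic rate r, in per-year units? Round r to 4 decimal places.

A = (245000 − 6880)/6880 = 34.61047
25200 = 245000/(1 + 34.61047·e^(−r·24)) → e^(−24r) = (9.72222 − 1)/34.61047 = 0.252011
r = −ln(0.252011)/24 = 1.37828/24

r ≈ 0.0574 per year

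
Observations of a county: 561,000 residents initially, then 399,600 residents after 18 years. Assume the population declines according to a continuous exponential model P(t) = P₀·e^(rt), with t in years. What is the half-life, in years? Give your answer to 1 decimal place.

half-life ≈ 36.8 years

r = ln(399600/561000) / 18 = ln(0.7123) / 18 ≈ -0.018848 per year
half-life = ln 2 / |r| = 0.69315 / 0.018848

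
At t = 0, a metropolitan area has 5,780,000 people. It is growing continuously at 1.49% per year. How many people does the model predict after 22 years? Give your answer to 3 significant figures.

P(22) = 5780000 · e^(0.0149·22) = 5780000 · e^(0.3278)
= 5780000 · 1.38791 ≈ 8022127.67

≈ 8,020,000 people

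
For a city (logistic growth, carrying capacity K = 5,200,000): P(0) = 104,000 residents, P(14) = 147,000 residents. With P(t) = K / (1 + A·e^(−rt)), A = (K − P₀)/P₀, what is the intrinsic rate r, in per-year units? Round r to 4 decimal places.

A = (5200000 − 104000)/104000 = 49
147000 = 5200000/(1 + 49·e^(−r·14)) → e^(−14r) = (35.37415 − 1)/49 = 0.701513
r = −ln(0.701513)/14 = 0.35452/14

r ≈ 0.0253 per year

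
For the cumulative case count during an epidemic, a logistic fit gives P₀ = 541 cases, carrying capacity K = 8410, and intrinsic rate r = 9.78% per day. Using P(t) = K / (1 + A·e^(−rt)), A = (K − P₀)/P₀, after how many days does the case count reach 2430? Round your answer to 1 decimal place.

A = (8410 − 541)/541 = 14.54529
2430 = 8410/(1 + 14.54529·e^(−0.0978t)) → 1 + 14.54529·e^(−0.0978t) = 3.46091
e^(−0.0978t) = 0.169189 → t = ln(5.91054)/0.0978 = 1.77674/0.0978

t ≈ 18.2 days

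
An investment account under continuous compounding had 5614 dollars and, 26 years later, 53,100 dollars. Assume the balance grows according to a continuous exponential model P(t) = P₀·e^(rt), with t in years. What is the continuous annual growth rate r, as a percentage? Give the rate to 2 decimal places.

53100 = 5614 · e^(r·26)
e^(26r) = 53100/5614 = 9.4585
r = ln(9.4585) / 26 = 2.24691 / 26

r ≈ 8.64% per year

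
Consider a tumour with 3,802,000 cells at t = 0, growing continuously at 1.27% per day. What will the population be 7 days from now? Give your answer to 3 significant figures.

≈ 4,160,000 cells

P(7) = 3802000 · e^(0.0127·7) = 3802000 · e^(0.0889)
= 3802000 · 1.09297 ≈ 4155477.09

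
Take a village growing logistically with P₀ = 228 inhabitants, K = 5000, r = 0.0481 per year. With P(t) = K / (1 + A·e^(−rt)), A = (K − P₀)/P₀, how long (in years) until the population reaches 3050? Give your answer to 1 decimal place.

t ≈ 72.5 years

A = (5000 − 228)/228 = 20.92982
3050 = 5000/(1 + 20.92982·e^(−0.0481t)) → 1 + 20.92982·e^(−0.0481t) = 1.63934
e^(−0.0481t) = 0.030547 → t = ln(32.73639)/0.0481 = 3.48849/0.0481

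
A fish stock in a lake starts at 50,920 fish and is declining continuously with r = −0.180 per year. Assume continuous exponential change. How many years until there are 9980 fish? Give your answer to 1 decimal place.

9980 = 50920 · e^(-0.18·t)
t = ln(9980/50920) / -0.18 = ln(0.19599) / -0.18 = -1.62967 / -0.18

t ≈ 9.1 years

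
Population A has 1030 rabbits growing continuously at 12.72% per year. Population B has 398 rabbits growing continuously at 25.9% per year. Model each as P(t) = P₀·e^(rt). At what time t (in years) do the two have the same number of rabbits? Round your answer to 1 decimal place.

t ≈ 7.2 years

1030·e^(0.1272t) = 398·e^(0.259t)
1030/398 = e^((0.259 − 0.1272)t) → ln(2.58794) = 0.1318·t
t = 0.95086 / 0.1318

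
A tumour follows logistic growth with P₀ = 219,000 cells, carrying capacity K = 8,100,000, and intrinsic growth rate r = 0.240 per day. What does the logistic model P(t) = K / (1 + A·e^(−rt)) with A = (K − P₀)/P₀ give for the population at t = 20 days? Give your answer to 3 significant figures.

≈ 6,250,000 cells

A = (8100000 − 219000)/219000 = 35.9863
P(20) = 8100000 / (1 + 35.9863·e^(−0.24·20)) = 8100000 / (1 + 35.9863·0.00823)
= 8100000 / 1.29616 ≈ 6249237.37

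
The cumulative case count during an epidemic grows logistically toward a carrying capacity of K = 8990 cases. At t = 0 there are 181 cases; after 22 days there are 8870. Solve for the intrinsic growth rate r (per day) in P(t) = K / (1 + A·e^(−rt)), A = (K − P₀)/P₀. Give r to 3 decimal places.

A = (8990 − 181)/181 = 48.66851
8870 = 8990/(1 + 48.66851·e^(−r·22)) → e^(−22r) = (1.01353 − 1)/48.66851 = 0.000278
r = −ln(0.000278)/22 = 8.18797/22

r ≈ 0.372 per day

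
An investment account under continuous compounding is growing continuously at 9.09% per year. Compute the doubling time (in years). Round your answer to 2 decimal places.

doubling time ≈ 7.63 years

doubling time = ln(2) / |r| = 0.69315 / 0.0909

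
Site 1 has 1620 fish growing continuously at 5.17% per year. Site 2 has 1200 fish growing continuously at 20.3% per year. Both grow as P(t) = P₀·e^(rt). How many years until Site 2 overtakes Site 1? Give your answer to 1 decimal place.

1620·e^(0.0517t) = 1200·e^(0.203t)
1620/1200 = e^((0.203 − 0.0517)t) → ln(1.35) = 0.1513·t
t = 0.3001 / 0.1513

t ≈ 2.0 years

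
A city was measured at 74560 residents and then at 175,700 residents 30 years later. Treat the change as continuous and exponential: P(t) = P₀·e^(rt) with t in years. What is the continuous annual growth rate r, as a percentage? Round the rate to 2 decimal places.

r ≈ 2.86% per year

175700 = 74560 · e^(r·30)
e^(30r) = 175700/74560 = 2.35649
r = ln(2.35649) / 30 = 0.85717 / 30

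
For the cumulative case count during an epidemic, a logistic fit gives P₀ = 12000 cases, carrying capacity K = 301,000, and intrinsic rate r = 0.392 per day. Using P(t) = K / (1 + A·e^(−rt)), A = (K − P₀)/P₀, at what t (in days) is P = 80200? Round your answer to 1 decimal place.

A = (301000 − 12000)/12000 = 24.08333
80200 = 301000/(1 + 24.08333·e^(−0.392t)) → 1 + 24.08333·e^(−0.392t) = 3.75312
e^(−0.392t) = 0.114316 → t = ln(8.74766)/0.392 = 2.16879/0.392

t ≈ 5.5 days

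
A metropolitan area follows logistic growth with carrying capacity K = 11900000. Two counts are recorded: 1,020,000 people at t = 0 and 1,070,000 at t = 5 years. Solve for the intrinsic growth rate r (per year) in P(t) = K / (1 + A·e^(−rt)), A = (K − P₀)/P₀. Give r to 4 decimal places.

r ≈ 0.0105 per year

A = (11900000 − 1020000)/1020000 = 10.66667
1070000 = 11900000/(1 + 10.66667·e^(−r·5)) → e^(−5r) = (11.1215 − 1)/10.66667 = 0.94889
r = −ln(0.94889)/5 = 0.05246/5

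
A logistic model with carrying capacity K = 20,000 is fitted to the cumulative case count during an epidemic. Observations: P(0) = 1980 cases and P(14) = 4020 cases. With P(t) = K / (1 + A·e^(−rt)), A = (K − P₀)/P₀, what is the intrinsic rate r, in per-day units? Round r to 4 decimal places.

r ≈ 0.0592 per day

A = (20000 − 1980)/1980 = 9.10101
4020 = 20000/(1 + 9.10101·e^(−r·14)) → e^(−14r) = (4.97512 − 1)/9.10101 = 0.436778
r = −ln(0.436778)/14 = 0.82833/14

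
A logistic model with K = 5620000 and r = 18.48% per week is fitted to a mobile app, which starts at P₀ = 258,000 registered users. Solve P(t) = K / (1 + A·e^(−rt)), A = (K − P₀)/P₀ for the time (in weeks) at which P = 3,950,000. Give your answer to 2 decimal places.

A = (5620000 − 258000)/258000 = 20.78295
3950000 = 5620000/(1 + 20.78295·e^(−0.1848t)) → 1 + 20.78295·e^(−0.1848t) = 1.42278
e^(−0.1848t) = 0.020343 → t = ln(49.15727)/0.1848 = 3.89502/0.1848

t ≈ 21.08 weeks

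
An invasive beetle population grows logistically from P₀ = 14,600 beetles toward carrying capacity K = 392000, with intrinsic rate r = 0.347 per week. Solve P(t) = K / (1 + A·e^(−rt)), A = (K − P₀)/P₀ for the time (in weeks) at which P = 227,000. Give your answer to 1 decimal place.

t ≈ 10.3 weeks

A = (392000 − 14600)/14600 = 25.84932
227000 = 392000/(1 + 25.84932·e^(−0.347t)) → 1 + 25.84932·e^(−0.347t) = 1.72687
e^(−0.347t) = 0.02812 → t = ln(35.56239)/0.347 = 3.57129/0.347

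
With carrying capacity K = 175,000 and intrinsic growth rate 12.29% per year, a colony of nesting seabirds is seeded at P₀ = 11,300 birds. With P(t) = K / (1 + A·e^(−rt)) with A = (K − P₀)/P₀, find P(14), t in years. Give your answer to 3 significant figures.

A = (175000 − 11300)/11300 = 14.48673
P(14) = 175000 / (1 + 14.48673·e^(−0.1229·14)) = 175000 / (1 + 14.48673·0.178959)
= 175000 / 3.59253 ≈ 48712.24

≈ 48,700 birds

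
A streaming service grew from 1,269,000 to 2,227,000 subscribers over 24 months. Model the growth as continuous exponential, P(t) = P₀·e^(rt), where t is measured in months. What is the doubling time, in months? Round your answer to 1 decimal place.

r = ln(2227000/1269000) / 24 = ln(1.75493) / 24 ≈ 0.023434 per month
doubling time = ln 2 / |r| = 0.69315 / 0.023434

doubling time ≈ 29.6 months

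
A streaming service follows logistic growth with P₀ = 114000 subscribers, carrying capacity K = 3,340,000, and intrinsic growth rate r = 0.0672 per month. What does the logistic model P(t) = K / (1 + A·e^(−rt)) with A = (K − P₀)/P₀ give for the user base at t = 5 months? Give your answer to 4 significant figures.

A = (3340000 − 114000)/114000 = 28.29825
P(5) = 3340000 / (1 + 28.29825·e^(−0.0672·5)) = 3340000 / (1 + 28.29825·0.714623)
= 3340000 / 21.22258 ≈ 157379.54

≈ 157,400 subscribers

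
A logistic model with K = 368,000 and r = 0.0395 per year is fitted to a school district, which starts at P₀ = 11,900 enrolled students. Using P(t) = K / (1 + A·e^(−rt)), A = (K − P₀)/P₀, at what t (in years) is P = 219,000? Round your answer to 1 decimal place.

A = (368000 − 11900)/11900 = 29.92437
219000 = 368000/(1 + 29.92437·e^(−0.0395t)) → 1 + 29.92437·e^(−0.0395t) = 1.68037
e^(−0.0395t) = 0.022736 → t = ln(43.9828)/0.0395 = 3.7838/0.0395

t ≈ 95.8 years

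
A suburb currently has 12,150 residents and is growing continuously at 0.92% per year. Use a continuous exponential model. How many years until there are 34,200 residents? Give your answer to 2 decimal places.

t ≈ 112.49 years

34200 = 12150 · e^(0.0092·t)
t = ln(34200/12150) / 0.0092 = ln(2.81481) / 0.0092 = 1.0349 / 0.0092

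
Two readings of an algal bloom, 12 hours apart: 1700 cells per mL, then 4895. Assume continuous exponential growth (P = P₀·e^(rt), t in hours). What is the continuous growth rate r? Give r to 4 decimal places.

r ≈ 0.0881 per hour

4895 = 1700 · e^(r·12)
e^(12r) = 4895/1700 = 2.87941
r = ln(2.87941) / 12 = 1.05759 / 12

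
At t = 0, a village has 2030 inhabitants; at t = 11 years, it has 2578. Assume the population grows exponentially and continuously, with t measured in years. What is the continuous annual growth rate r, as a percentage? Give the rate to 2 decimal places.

2578 = 2030 · e^(r·11)
e^(11r) = 2578/2030 = 1.26995
r = ln(1.26995) / 11 = 0.23898 / 11

r ≈ 2.17% per year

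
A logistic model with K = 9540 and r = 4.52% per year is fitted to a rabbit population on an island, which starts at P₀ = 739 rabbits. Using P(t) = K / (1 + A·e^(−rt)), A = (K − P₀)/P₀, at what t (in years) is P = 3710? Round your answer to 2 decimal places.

A = (9540 − 739)/739 = 11.90934
3710 = 9540/(1 + 11.90934·e^(−0.0452t)) → 1 + 11.90934·e^(−0.0452t) = 2.57143
e^(−0.0452t) = 0.131949 → t = ln(7.57867)/0.0452 = 2.02534/0.0452

t ≈ 44.81 years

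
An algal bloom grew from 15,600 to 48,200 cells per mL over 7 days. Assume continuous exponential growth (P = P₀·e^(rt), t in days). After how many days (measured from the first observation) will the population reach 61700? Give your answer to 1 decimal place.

r = ln(48200/15600) / 7 ≈ 0.161155 per day
t = ln(61700/15600) / r = 1.37501 / 0.161155 ≈ 8.532

t ≈ 8.5 days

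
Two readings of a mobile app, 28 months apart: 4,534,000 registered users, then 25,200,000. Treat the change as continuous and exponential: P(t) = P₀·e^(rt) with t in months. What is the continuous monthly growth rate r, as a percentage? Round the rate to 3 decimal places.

25200000 = 4534000 · e^(r·28)
e^(28r) = 25200000/4534000 = 5.55801
r = ln(5.55801) / 28 = 1.71524 / 28

r ≈ 6.126% per month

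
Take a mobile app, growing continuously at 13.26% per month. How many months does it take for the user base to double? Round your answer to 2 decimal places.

doubling time ≈ 5.23 months

doubling time = ln(2) / |r| = 0.69315 / 0.1326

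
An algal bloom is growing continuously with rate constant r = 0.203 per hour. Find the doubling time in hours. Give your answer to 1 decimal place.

doubling time ≈ 3.4 hours

doubling time = ln(2) / |r| = 0.69315 / 0.203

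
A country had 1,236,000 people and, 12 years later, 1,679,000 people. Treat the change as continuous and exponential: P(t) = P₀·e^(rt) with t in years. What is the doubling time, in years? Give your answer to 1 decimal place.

doubling time ≈ 27.2 years

r = ln(1679000/1236000) / 12 = ln(1.35841) / 12 ≈ 0.025527 per year
doubling time = ln 2 / |r| = 0.69315 / 0.025527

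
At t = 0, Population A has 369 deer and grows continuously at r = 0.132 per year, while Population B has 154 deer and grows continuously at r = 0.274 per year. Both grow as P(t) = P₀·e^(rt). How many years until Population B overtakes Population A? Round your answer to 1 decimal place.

369·e^(0.132t) = 154·e^(0.274t)
369/154 = e^((0.274 − 0.132)t) → ln(2.3961) = 0.142·t
t = 0.87384 / 0.142

t ≈ 6.2 years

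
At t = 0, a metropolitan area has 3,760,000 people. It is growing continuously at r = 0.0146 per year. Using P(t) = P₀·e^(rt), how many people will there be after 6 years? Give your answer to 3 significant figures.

P(6) = 3760000 · e^(0.0146·6) = 3760000 · e^(0.0876)
= 3760000 · 1.09155 ≈ 4104233.32

≈ 4,100,000 people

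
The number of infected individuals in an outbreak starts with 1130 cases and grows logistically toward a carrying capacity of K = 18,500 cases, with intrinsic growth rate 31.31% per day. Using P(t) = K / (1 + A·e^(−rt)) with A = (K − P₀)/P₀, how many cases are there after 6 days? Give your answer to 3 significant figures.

≈ 5,520 cases

A = (18500 − 1130)/1130 = 15.37168
P(6) = 18500 / (1 + 15.37168·e^(−0.3131·6)) = 18500 / (1 + 15.37168·0.152804)
= 18500 / 3.34885 ≈ 5524.28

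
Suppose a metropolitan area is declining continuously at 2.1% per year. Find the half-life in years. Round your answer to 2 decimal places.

half-life ≈ 33.01 years

half-life = ln(2) / |r| = 0.69315 / 0.021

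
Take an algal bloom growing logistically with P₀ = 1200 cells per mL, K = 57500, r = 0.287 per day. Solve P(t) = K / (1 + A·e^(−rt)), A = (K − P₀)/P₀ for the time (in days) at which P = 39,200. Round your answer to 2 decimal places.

A = (57500 − 1200)/1200 = 46.91667
39200 = 57500/(1 + 46.91667·e^(−0.287t)) → 1 + 46.91667·e^(−0.287t) = 1.46684
e^(−0.287t) = 0.00995 → t = ln(100.49909)/0.287 = 4.61015/0.287

t ≈ 16.06 days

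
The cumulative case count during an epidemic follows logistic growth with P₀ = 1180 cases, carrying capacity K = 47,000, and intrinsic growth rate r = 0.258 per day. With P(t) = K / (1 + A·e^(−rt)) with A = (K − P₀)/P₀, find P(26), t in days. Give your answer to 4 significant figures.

≈ 44,870 cases

A = (47000 − 1180)/1180 = 38.83051
P(26) = 47000 / (1 + 38.83051·e^(−0.258·26)) = 47000 / (1 + 38.83051·0.001221)
= 47000 / 1.04742 ≈ 44872.33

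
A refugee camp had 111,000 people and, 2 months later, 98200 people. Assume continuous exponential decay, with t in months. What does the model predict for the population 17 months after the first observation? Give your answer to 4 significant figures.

r = ln(98200/111000) / 2 ≈ -0.061262 per month
P(17) = 111000 · e^(-0.061262·17) = 111000 · 0.35294 ≈ 39176.47

≈ 39,180 people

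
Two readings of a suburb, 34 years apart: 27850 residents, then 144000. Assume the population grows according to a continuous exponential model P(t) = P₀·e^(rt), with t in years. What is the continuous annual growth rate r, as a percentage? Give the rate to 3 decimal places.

r ≈ 4.832% per year

144000 = 27850 · e^(r·34)
e^(34r) = 144000/27850 = 5.17056
r = ln(5.17056) / 34 = 1.64298 / 34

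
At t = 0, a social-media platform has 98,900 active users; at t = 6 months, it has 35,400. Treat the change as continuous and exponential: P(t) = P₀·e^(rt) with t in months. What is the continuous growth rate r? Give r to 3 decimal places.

35400 = 98900 · e^(r·6)
e^(6r) = 35400/98900 = 0.35794
r = ln(0.35794) / 6 = -1.0274 / 6

r ≈ -0.171 per month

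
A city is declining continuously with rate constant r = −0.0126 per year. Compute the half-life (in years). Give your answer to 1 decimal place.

half-life ≈ 55.0 years

half-life = ln(2) / |r| = 0.69315 / 0.0126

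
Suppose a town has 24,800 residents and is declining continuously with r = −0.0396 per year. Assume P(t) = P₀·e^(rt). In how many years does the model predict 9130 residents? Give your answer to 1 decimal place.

9130 = 24800 · e^(-0.0396·t)
t = ln(9130/24800) / -0.0396 = ln(0.36815) / -0.0396 = -0.99928 / -0.0396

t ≈ 25.2 years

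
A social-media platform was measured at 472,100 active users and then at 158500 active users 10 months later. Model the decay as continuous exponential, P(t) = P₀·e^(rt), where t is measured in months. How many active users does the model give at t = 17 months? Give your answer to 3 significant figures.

≈ 73,800 active users

r = ln(158500/472100) / 10 ≈ -0.109144 per month
P(17) = 472100 · e^(-0.109144·17) = 472100 · 0.15638 ≈ 73828.82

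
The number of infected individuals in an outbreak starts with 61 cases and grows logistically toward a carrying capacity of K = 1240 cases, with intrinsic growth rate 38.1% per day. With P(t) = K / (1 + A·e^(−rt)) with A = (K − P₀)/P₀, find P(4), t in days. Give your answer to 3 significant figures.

≈ 238 cases

A = (1240 − 61)/61 = 19.32787
P(4) = 1240 / (1 + 19.32787·e^(−0.381·4)) = 1240 / (1 + 19.32787·0.217839)
= 1240 / 5.21036 ≈ 237.99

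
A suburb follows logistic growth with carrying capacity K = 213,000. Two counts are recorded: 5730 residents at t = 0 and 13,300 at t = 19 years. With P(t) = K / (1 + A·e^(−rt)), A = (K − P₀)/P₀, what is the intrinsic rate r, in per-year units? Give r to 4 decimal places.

r ≈ 0.0463 per year

A = (213000 − 5730)/5730 = 36.17277
13300 = 213000/(1 + 36.17277·e^(−r·19)) → e^(−19r) = (16.01504 − 1)/36.17277 = 0.415092
r = −ln(0.415092)/19 = 0.87925/19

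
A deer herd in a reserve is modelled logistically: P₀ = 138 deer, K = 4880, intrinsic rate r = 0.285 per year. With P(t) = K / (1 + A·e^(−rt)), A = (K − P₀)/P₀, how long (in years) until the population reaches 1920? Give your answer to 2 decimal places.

t ≈ 10.89 years

A = (4880 − 138)/138 = 34.36232
1920 = 4880/(1 + 34.36232·e^(−0.285t)) → 1 + 34.36232·e^(−0.285t) = 2.54167
e^(−0.285t) = 0.044865 → t = ln(22.28907)/0.285 = 3.1041/0.285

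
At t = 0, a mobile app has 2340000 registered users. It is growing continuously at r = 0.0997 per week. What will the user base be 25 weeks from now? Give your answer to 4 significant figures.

≈ 28,290,000 registered users

P(25) = 2340000 · e^(0.0997·25) = 2340000 · e^(2.4925)
= 2340000 · 12.09147 ≈ 28294032.86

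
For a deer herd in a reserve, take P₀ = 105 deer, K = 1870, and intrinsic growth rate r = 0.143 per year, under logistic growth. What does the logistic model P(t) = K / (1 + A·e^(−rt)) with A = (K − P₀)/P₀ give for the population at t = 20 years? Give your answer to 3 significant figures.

≈ 953 deer

A = (1870 − 105)/105 = 16.80952
P(20) = 1870 / (1 + 16.80952·e^(−0.143·20)) = 1870 / (1 + 16.80952·0.057269)
= 1870 / 1.96266 ≈ 952.79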